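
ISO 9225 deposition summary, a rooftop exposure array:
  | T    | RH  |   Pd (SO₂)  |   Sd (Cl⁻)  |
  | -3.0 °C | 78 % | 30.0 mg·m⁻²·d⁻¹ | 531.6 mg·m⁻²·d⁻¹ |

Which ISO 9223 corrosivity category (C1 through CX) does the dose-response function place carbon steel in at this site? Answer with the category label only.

carbon steel: f(T) = +0.150·(T−10) [T≤10 °C] = -1.9500
  SO₂ term: 1.77·30.0^0.52·exp(0.02·78-1.9500) = 7.026
  Sd branch = 0.102·Sd^0.62·e^(0.033·RH+0.04·T) = 58.11 μm/a
  r_corr = 7.026 + 58.11 = 65.13 μm/a
Category bounds: 50…80 μm/a bracket r_corr ⇒ C4

C4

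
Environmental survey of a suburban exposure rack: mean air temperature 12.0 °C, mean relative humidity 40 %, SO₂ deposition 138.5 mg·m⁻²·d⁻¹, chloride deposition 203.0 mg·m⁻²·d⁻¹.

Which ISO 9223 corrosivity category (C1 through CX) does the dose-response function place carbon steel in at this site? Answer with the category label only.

carbon steel: T>10 °C ⇒ hinge -0.054·(12.0−10) = -0.1080
  SO₂ term: 1.77·138.5^0.52·exp(0.02·40-0.1080) = 45.93
  Cl⁻ term: 0.102·203.0^0.62·exp(0.033·40+0.04·12.0) = 16.63
  r_corr = 45.93 + 16.63 = 62.56 μm/a
ISO 9223 Table 2 (carbon steel): 50 < 62.6 ≤ 80 μm/a ⇒ C4

C4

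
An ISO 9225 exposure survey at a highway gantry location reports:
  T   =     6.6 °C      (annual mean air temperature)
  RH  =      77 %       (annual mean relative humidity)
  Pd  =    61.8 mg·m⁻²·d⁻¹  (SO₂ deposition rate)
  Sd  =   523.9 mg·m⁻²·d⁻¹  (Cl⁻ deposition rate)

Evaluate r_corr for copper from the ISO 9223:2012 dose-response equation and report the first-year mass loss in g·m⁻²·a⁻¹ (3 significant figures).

copper: f(T) = +0.126·(T−10) [T≤10 °C] = -0.4284
  Pd branch = 0.0053·Pd^0.26·e^(0.059·RH+f) = 0.9482 μm/a
  Cl⁻ term: 0.01025·523.9^0.27·exp(0.036·77+0.049·6.6) = 1.228
  r_corr = 0.9482 + 1.228 = 2.176 μm/a
Convert to mass loss: 2.176 μm/a × 8.96 g/cm³ = 19.5 g·m⁻²·a⁻¹

r_corr = 19.5 g·m⁻²·a⁻¹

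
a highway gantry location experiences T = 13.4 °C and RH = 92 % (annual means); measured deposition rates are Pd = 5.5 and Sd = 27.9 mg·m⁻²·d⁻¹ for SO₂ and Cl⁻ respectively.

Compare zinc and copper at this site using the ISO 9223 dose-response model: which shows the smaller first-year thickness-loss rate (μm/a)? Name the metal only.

zinc

zinc: T>10 °C ⇒ hinge -0.071·(13.4−10) = -0.2414
  SO₂ term: 0.0129·5.5^0.44·exp(0.046·92-0.2414) = 1.477
  Sd branch = 0.0175·Sd^0.57·e^(0.008·RH+0.085·T) = 0.7609 μm/a
  r_corr = 1.477 + 0.7609 = 2.238 μm/a
copper: T>10 °C ⇒ hinge -0.080·(13.4−10) = -0.2720
  SO₂ term: 0.0053·5.5^0.26·exp(0.059·92-0.2720) = 1.432
  Cl⁻ term: 0.01025·27.9^0.27·exp(0.036·92+0.049·13.4) = 1.332
  r_corr = 1.432 + 1.332 = 2.764 μm/a
Ordering by μm/a: copper (2.76) > zinc (2.24)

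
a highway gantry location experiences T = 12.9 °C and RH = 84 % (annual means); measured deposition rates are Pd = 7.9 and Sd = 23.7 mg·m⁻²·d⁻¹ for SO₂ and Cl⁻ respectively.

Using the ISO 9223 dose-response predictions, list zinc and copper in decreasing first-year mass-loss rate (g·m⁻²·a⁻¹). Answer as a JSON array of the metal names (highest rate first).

zinc: T>10 °C ⇒ hinge -0.071·(12.9−10) = -0.2059
  SO₂ term: 0.0129·7.9^0.44·exp(0.046·84-0.2059) = 1.242
  Sd branch = 0.0175·Sd^0.57·e^(0.008·RH+0.085·T) = 0.6233 μm/a
  sum: 1.242 + 0.6233 → r_corr = 1.866 μm/a
  mass loss = 1.866 μm/a × 7.14 g/cm³ = 13.32 g·m⁻²·a⁻¹
copper: T>10 °C ⇒ hinge -0.080·(12.9−10) = -0.2320
  SO₂ term: 0.0053·7.9^0.26·exp(0.059·84-0.2320) = 1.022
  Cl⁻ term: 0.01025·23.7^0.27·exp(0.036·84+0.049·12.9) = 0.9327
  r_corr = 1.022 + 0.9327 = 1.954 μm/a
  mass loss = 1.954 μm/a × 8.96 g/cm³ = 17.51 g·m⁻²·a⁻¹
Ordering by g·m⁻²·a⁻¹: copper (17.5) > zinc (13.3)

["copper", "zinc"]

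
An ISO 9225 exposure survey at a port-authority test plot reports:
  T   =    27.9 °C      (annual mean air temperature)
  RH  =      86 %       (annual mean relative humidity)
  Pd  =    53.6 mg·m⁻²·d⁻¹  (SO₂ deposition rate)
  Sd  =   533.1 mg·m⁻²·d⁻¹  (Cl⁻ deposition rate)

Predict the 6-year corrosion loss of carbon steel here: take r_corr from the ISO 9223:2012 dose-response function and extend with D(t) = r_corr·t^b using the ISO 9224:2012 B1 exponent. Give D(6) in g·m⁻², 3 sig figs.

carbon steel: f(T) = -0.054·(T−10) [T>10 °C] = -0.9666
  Pd branch = 1.77·Pd^0.52·e^(0.02·RH+f) = 29.81 μm/a
  Sd branch = 0.102·Sd^0.62·e^(0.033·RH+0.04·T) = 260.9 μm/a
  r_corr = 29.81 + 260.9 = 290.7 μm/a
Long-term exponent b (ISO 9224 Table 2, B1) = 0.523
  D(6) = 290.7 × 6^0.523 = 290.7 × 2.553 = 742 μm
  Mass loss = 742 μm × 7.85 g/cm³ = 5824 g·m⁻²

D(6) = 5.82e+03 g·m⁻²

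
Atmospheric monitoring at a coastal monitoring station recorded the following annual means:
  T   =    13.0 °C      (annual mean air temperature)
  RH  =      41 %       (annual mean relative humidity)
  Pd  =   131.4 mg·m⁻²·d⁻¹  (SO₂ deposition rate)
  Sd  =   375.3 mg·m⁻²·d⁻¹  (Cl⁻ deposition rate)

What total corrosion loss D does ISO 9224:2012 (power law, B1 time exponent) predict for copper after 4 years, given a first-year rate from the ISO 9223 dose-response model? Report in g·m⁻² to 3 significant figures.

D(4) = 13.3 g·m⁻²

copper: f(T) = -0.080·(T−10) [T>10 °C] = -0.2400
  Pd branch = 0.0053·Pd^0.26·e^(0.059·RH+f) = 0.1665 μm/a
  Cl⁻ term: 0.01025·375.3^0.27·exp(0.036·41+0.049·13.0) = 0.4202
  sum: 0.1665 + 0.4202 → r_corr = 0.5867 μm/a
Power-law: D(4) = r_corr · 4^0.667
  D(4) = 0.5867 × 4^0.667 = 0.5867 × 2.521 = 1.479 μm
  Mass loss = 1.479 μm × 8.96 g/cm³ = 13.25 g·m⁻²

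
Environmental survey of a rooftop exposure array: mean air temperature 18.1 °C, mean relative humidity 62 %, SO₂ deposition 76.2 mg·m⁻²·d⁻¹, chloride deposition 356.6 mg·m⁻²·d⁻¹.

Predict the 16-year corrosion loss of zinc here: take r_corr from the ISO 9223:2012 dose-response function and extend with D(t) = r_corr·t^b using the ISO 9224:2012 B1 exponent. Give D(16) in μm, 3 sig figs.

D(16) = 44.4 μm

zinc: T>10 °C ⇒ hinge -0.071·(18.1−10) = -0.5751
  Pd branch = 0.0129·Pd^0.44·e^(0.046·RH+f) = 0.8462 μm/a
  Sd branch = 0.0175·Sd^0.57·e^(0.008·RH+0.085·T) = 3.814 μm/a
  sum: 0.8462 + 3.814 → r_corr = 4.66 μm/a
Long-term exponent b (ISO 9224 Table 2, B1) = 0.813
  D(16) = 4.66 × 16^0.813 = 4.66 × 9.527 = 44.4 μm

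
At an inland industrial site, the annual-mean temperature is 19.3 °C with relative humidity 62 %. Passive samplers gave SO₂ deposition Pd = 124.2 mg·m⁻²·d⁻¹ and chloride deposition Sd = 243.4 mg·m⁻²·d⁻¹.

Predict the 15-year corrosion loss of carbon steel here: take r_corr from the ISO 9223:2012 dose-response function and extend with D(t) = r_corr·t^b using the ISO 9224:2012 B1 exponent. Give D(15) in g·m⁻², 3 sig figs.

carbon steel: T>10 °C ⇒ hinge -0.054·(19.3−10) = -0.5022
  sulphur-dioxide contribution → 45.43 μm/a
  chloride contribution → 51.52 μm/a
  total first-year rate 96.95 μm/a
Long-term exponent b (ISO 9224 Table 2, B1) = 0.523
  D(15) = 96.95 × 15^0.523 = 96.95 × 4.122 = 399.6 μm
  Mass loss = 399.6 μm × 7.85 g/cm³ = 3137 g·m⁻²

D(15) = 3.14e+03 g·m⁻²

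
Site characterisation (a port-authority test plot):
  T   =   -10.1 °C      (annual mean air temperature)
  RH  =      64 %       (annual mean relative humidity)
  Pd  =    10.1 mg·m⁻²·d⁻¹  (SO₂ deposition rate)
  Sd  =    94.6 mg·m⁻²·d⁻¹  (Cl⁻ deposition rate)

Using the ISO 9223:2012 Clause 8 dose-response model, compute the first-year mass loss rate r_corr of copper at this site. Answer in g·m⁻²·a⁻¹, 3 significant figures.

copper: T≤10 °C ⇒ hinge +0.126·(-10.1−10) = -2.5326
  Pd branch = 0.0053·Pd^0.26·e^(0.059·RH+f) = 0.03353 μm/a
  Cl⁻ term: 0.01025·94.6^0.27·exp(0.036·64+0.049·-10.1) = 0.2137
  r_corr = 0.03353 + 0.2137 = 0.2473 μm/a
Convert to mass loss: 0.2473 μm/a × 8.96 g/cm³ = 2.216 g·m⁻²·a⁻¹

r_corr = 2.22 g·m⁻²·a⁻¹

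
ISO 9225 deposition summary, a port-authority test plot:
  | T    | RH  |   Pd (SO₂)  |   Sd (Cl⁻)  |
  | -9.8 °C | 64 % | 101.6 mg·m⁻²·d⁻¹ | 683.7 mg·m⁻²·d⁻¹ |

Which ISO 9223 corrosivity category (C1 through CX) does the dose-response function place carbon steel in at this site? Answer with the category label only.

C3

carbon steel: f(T) = +0.150·(T−10) [T≤10 °C] = -2.9700
  SO₂ term: 1.77·101.6^0.52·exp(0.02·64-2.9700) = 3.611
  Sd branch = 0.102·Sd^0.62·e^(0.033·RH+0.04·T) = 32.6 μm/a
  sum: 3.611 + 32.6 → r_corr = 36.21 μm/a
Category bounds: 25…50 μm/a bracket r_corr ⇒ C3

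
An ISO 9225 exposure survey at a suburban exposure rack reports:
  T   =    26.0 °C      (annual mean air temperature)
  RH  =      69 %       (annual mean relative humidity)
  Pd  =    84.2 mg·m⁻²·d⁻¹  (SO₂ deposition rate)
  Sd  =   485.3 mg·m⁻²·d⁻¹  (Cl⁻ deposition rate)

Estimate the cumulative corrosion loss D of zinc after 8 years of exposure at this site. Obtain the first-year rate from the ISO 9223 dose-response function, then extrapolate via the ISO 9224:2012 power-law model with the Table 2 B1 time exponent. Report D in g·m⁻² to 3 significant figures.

zinc: f(T) = -0.071·(T−10) [T>10 °C] = -1.1360
  SO₂ term: 0.0129·84.2^0.44·exp(0.046·69-1.1360) = 0.6963
  Cl⁻ term: 0.0175·485.3^0.57·exp(0.008·69+0.085·26.0) = 9.41
  r_corr = 0.6963 + 9.41 = 10.11 μm/a
ISO 9224: D(t) = r_corr · t^b with b = 0.813 (zinc, B1)
  D(8) = 10.11 × 8^0.813 = 10.11 × 5.423 = 54.8 μm
  Mass loss = 54.8 μm × 7.14 g/cm³ = 391.3 g·m⁻²

D(8) = 391 g·m⁻²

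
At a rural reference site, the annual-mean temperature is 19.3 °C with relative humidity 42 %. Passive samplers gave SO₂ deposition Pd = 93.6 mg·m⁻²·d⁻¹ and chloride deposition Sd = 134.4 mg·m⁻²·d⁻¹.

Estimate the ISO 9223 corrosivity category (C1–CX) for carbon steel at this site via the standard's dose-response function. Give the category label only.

C3

carbon steel: temperature factor f = -0.054·(9.3) = -0.5022
  SO₂ term: 1.77·93.6^0.52·exp(0.02·42-0.5022) = 26.29
  Cl⁻ term: 0.102·134.4^0.62·exp(0.033·42+0.04·19.3) = 18.43
  r_corr = 26.29 + 18.43 = 44.71 μm/a
Category bounds: 25…50 μm/a bracket r_corr ⇒ C3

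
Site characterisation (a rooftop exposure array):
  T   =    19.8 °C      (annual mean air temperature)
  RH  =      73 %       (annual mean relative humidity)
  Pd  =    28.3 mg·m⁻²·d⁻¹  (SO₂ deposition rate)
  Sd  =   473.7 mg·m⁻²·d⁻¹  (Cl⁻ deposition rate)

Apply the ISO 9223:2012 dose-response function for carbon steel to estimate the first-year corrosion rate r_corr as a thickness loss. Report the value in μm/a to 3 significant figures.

r_corr = 140 μm/a

carbon steel: f(T) = -0.054·(T−10) [T>10 °C] = -0.5292
  SO₂ term: 1.77·28.3^0.52·exp(0.02·73-0.5292) = 25.54
  Sd branch = 0.102·Sd^0.62·e^(0.033·RH+0.04·T) = 114.2 μm/a
  sum: 25.54 + 114.2 → r_corr = 139.7 μm/a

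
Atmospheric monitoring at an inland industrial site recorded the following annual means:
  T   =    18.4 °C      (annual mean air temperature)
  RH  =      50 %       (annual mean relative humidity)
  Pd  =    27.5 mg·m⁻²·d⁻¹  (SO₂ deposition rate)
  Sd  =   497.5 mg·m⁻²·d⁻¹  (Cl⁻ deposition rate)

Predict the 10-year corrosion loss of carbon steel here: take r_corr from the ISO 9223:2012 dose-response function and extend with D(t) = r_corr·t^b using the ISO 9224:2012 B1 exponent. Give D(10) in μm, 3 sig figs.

carbon steel: f(T) = -0.054·(T−10) [T>10 °C] = -0.4536
  Pd branch = 1.77·Pd^0.52·e^(0.02·RH+f) = 17.13 μm/a
  Sd branch = 0.102·Sd^0.62·e^(0.033·RH+0.04·T) = 52.1 μm/a
  sum: 17.13 + 52.1 → r_corr = 69.23 μm/a
Power-law: D(10) = r_corr · 10^0.523
  D(10) = 69.23 × 10^0.523 = 69.23 × 3.334 = 230.8 μm

D(10) = 231 μm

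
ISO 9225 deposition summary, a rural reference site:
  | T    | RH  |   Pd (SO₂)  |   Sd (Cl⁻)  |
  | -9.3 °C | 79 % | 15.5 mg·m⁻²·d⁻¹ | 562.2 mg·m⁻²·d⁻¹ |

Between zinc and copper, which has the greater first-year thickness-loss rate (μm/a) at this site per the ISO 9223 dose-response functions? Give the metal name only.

zinc: f(T) = +0.038·(T−10) [T≤10 °C] = -0.7334
  SO₂ term: 0.0129·15.5^0.44·exp(0.046·79-0.7334) = 0.7835
  Sd branch = 0.0175·Sd^0.57·e^(0.008·RH+0.085·T) = 0.5516 μm/a
  r_corr = 0.7835 + 0.5516 = 1.335 μm/a
copper: temperature factor f = +0.126·(-19.3) = -2.4318
  SO₂ term: 0.0053·15.5^0.26·exp(0.059·79-2.4318) = 0.1004
  Cl⁻ term: 0.01025·562.2^0.27·exp(0.036·79+0.049·-9.3) = 0.6172
  sum: 0.1004 + 0.6172 → r_corr = 0.7176 μm/a
Ordering by μm/a: zinc (1.34) > copper (0.718)

zinc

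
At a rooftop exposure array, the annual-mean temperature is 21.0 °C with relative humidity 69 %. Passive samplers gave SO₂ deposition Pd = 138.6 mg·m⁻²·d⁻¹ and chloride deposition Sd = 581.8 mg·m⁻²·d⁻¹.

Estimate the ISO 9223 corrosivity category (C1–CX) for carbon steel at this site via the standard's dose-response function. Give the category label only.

C5

carbon steel: f(T) = -0.054·(T−10) [T>10 °C] = -0.5940
  SO₂ term: 1.77·138.6^0.52·exp(0.02·69-0.5940) = 50.47
  Cl⁻ term: 0.102·581.8^0.62·exp(0.033·69+0.04·21.0) = 119.2
  r_corr = 50.47 + 119.2 = 169.7 μm/a
ISO 9223 Table 2 (carbon steel): 80 < 170 ≤ 200 μm/a ⇒ C5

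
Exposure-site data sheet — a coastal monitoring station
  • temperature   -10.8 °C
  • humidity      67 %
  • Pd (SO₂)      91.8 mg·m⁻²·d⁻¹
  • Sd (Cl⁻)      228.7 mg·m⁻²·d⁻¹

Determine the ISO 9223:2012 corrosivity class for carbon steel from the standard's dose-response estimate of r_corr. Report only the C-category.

C2

carbon steel: f(T) = +0.150·(T−10) [T≤10 °C] = -3.1200
  SO₂ term: 1.77·91.8^0.52·exp(0.02·67-3.1200) = 3.13
  Sd branch = 0.102·Sd^0.62·e^(0.033·RH+0.04·T) = 17.54 μm/a
  sum: 3.13 + 17.54 → r_corr = 20.67 μm/a
Category bounds: 1.3…25 μm/a bracket r_corr ⇒ C2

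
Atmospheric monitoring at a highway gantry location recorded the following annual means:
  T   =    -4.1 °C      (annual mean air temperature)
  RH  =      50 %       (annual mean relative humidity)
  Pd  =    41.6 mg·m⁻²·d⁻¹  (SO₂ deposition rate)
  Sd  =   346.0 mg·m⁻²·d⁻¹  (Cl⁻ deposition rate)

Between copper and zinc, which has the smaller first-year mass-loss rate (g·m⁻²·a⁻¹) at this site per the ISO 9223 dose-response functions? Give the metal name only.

copper

copper: T≤10 °C ⇒ hinge +0.126·(-4.1−10) = -1.7766
  Pd branch = 0.0053·Pd^0.26·e^(0.059·RH+f) = 0.04517 μm/a
  Sd branch = 0.01025·Sd^0.27·e^(0.036·RH+0.049·T) = 0.2459 μm/a
  sum: 0.04517 + 0.2459 → r_corr = 0.2911 μm/a
  mass loss = 0.2911 μm/a × 8.96 g/cm³ = 2.608 g·m⁻²·a⁻¹
zinc: temperature factor f = +0.038·(-14.1) = -0.5358
  Pd branch = 0.0129·Pd^0.44·e^(0.046·RH+f) = 0.3883 μm/a
  Sd branch = 0.0175·Sd^0.57·e^(0.008·RH+0.085·T) = 0.516 μm/a
  r_corr = 0.3883 + 0.516 = 0.9043 μm/a
  mass loss = 0.9043 μm/a × 7.14 g/cm³ = 6.457 g·m⁻²·a⁻¹
Ordering by g·m⁻²·a⁻¹: zinc (6.46) > copper (2.61)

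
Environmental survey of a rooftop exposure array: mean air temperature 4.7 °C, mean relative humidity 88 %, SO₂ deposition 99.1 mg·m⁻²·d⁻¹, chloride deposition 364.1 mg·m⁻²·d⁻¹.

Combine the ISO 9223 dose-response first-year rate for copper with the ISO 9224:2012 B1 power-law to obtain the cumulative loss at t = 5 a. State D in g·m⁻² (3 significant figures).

D(5) = 81.8 g·m⁻²

copper: temperature factor f = +0.126·(-5.3) = -0.6678
  Pd branch = 0.0053·Pd^0.26·e^(0.059·RH+f) = 1.615 μm/a
  Sd branch = 0.01025·Sd^0.27·e^(0.036·RH+0.049·T) = 1.507 μm/a
  r_corr = 1.615 + 1.507 = 3.122 μm/a
Power-law: D(5) = r_corr · 5^0.667
  D(5) = 3.122 × 5^0.667 = 3.122 × 2.926 = 9.133 μm
  Mass loss = 9.133 μm × 8.96 g/cm³ = 81.83 g·m⁻²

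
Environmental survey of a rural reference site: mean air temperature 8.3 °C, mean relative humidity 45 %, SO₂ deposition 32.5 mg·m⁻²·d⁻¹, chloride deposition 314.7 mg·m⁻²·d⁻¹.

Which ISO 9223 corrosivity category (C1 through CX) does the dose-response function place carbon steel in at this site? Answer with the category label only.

C3

carbon steel: T≤10 °C ⇒ hinge +0.150·(8.3−10) = -0.2550
  Pd branch = 1.77·Pd^0.52·e^(0.02·RH+f) = 20.62 μm/a
  Cl⁻ term: 0.102·314.7^0.62·exp(0.033·45+0.04·8.3) = 22.2
  r_corr = 20.62 + 22.2 = 42.82 μm/a
Category bounds: 25…50 μm/a bracket r_corr ⇒ C3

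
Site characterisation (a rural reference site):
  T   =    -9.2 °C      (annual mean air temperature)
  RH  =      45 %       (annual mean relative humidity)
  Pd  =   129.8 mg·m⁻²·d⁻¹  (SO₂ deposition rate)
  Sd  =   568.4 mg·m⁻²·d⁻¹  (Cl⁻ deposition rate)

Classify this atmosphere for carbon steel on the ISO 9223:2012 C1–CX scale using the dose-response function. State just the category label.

carbon steel: T≤10 °C ⇒ hinge +0.150·(-9.2−10) = -2.8800
  sulphur-dioxide contribution → 3.069 μm/a
  chloride contribution → 15.91 μm/a
  total first-year rate 18.98 μm/a
ISO 9223 Table 2 (carbon steel): 1.3 < 19 ≤ 25 μm/a ⇒ C2

C2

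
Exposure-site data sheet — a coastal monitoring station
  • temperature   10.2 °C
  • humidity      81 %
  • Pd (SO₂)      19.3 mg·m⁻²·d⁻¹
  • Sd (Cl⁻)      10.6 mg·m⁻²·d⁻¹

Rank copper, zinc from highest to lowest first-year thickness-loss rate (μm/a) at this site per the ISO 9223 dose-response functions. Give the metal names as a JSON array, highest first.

copper: temperature factor f = -0.080·(0.2) = -0.0160
  sulphur-dioxide contribution → 1.34 μm/a
  chloride contribution → 0.5902 μm/a
  total first-year rate 1.93 μm/a
zinc: f(T) = -0.071·(T−10) [T>10 °C] = -0.0142
  sulphur-dioxide contribution → 1.942 μm/a
  chloride contribution → 0.3058 μm/a
  ⇒ r_corr(zinc) = 2.248 μm/a
Ordering by μm/a: zinc (2.25) > copper (1.93)

["zinc", "copper"]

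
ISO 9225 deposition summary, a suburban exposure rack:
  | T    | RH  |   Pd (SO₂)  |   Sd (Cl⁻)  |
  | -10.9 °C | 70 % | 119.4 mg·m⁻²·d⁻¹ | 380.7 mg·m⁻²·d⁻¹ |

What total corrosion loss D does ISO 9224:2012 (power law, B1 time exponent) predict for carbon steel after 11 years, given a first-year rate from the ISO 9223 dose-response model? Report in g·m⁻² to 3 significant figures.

carbon steel: temperature factor f = +0.150·(-20.9) = -3.1350
  sulphur-dioxide contribution → 3.754 μm/a
  chloride contribution → 26.45 μm/a
  ⇒ r_corr(carbon steel) = 30.2 μm/a
Power-law: D(11) = r_corr · 11^0.523
  D(11) = 30.2 × 11^0.523 = 30.2 × 3.505 = 105.9 μm
  Mass loss = 105.9 μm × 7.85 g/cm³ = 831 g·m⁻²

D(11) = 831 g·m⁻²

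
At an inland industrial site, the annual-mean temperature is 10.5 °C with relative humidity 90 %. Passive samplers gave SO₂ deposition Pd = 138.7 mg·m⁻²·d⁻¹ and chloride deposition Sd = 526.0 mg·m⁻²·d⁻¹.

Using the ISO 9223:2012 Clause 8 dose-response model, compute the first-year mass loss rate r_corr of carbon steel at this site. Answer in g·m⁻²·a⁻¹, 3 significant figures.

carbon steel: temperature factor f = -0.054·(0.5) = -0.0270
  Pd branch = 1.77·Pd^0.52·e^(0.02·RH+f) = 135.5 μm/a
  Sd branch = 0.102·Sd^0.62·e^(0.033·RH+0.04·T) = 147.2 μm/a
  sum: 135.5 + 147.2 → r_corr = 282.7 μm/a
Convert to mass loss: 282.7 μm/a × 7.85 g/cm³ = 2219 g·m⁻²·a⁻¹

r_corr = 2.22e+03 g·m⁻²·a⁻¹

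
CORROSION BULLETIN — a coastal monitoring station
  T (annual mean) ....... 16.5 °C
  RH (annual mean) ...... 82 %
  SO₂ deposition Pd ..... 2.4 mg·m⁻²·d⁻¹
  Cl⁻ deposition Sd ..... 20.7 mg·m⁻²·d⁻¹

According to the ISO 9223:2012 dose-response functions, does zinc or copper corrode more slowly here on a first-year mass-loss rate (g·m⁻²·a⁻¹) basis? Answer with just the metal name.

zinc

zinc: f(T) = -0.071·(T−10) [T>10 °C] = -0.4615
  SO₂ term: 0.0129·2.4^0.44·exp(0.046·82-0.4615) = 0.5195
  Cl⁻ term: 0.0175·20.7^0.57·exp(0.008·82+0.085·16.5) = 0.7711
  sum: 0.5195 + 0.7711 → r_corr = 1.291 μm/a
  mass loss = 1.291 μm/a × 7.14 g/cm³ = 9.215 g·m⁻²·a⁻¹
copper: f(T) = -0.080·(T−10) [T>10 °C] = -0.5200
  SO₂ term: 0.0053·2.4^0.26·exp(0.059·82-0.5200) = 0.4994
  Sd branch = 0.01025·Sd^0.27·e^(0.036·RH+0.049·T) = 0.9982 μm/a
  sum: 0.4994 + 0.9982 → r_corr = 1.498 μm/a
  mass loss = 1.498 μm/a × 8.96 g/cm³ = 13.42 g·m⁻²·a⁻¹
Ordering by g·m⁻²·a⁻¹: copper (13.4) > zinc (9.22)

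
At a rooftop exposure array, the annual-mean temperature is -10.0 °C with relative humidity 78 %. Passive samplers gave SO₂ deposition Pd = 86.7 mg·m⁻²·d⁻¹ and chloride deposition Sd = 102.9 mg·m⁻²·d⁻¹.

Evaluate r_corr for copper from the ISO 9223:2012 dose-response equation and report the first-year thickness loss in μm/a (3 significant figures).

r_corr = 0.499 μm/a

copper: f(T) = +0.126·(T−10) [T≤10 °C] = -2.5200
  Pd branch = 0.0053·Pd^0.26·e^(0.059·RH+f) = 0.1356 μm/a
  Cl⁻ term: 0.01025·102.9^0.27·exp(0.036·78+0.049·-10.0) = 0.3637
  sum: 0.1356 + 0.3637 → r_corr = 0.4994 μm/a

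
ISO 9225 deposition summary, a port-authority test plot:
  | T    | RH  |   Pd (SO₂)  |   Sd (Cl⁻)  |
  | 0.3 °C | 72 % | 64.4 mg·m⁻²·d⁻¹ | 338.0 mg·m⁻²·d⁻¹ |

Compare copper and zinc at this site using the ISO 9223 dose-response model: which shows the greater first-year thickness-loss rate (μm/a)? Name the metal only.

copper: f(T) = +0.126·(T−10) [T≤10 °C] = -1.2222
  SO₂ term: 0.0053·64.4^0.26·exp(0.059·72-1.2222) = 0.3226
  Cl⁻ term: 0.01025·338.0^0.27·exp(0.036·72+0.049·0.3) = 0.6693
  r_corr = 0.3226 + 0.6693 = 0.9919 μm/a
zinc: T≤10 °C ⇒ hinge +0.038·(0.3−10) = -0.3686
  Pd branch = 0.0129·Pd^0.44·e^(0.046·RH+f) = 1.53 μm/a
  Cl⁻ term: 0.0175·338.0^0.57·exp(0.008·72+0.085·0.3) = 0.8826
  sum: 1.53 + 0.8826 → r_corr = 2.413 μm/a
Ordering by μm/a: zinc (2.41) > copper (0.992)

zinc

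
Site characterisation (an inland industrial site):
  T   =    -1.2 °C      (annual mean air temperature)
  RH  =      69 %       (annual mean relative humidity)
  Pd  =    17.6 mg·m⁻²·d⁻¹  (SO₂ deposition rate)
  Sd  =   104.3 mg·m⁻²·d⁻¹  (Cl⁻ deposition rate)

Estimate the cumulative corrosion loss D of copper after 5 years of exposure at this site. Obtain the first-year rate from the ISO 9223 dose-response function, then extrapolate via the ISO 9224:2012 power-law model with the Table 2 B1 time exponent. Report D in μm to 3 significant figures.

copper: T≤10 °C ⇒ hinge +0.126·(-1.2−10) = -1.4112
  SO₂ term: 0.0053·17.6^0.26·exp(0.059·69-1.4112) = 0.1597
  Sd branch = 0.01025·Sd^0.27·e^(0.036·RH+0.049·T) = 0.4064 μm/a
  sum: 0.1597 + 0.4064 → r_corr = 0.566 μm/a
ISO 9224: D(t) = r_corr · t^b with b = 0.667 (copper, B1)
  D(5) = 0.566 × 5^0.667 = 0.566 × 2.926 = 1.656 μm

D(5) = 1.66 μm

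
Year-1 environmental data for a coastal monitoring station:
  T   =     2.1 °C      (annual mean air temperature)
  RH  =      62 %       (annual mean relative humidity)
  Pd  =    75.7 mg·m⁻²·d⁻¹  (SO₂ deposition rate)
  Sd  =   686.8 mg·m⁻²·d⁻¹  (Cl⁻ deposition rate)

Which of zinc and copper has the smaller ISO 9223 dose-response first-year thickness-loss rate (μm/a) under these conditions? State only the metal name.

copper

zinc: f(T) = +0.038·(T−10) [T≤10 °C] = -0.3002
  sulphur-dioxide contribution → 1.111 μm/a
  chloride contribution → 1.422 μm/a
  ⇒ r_corr(zinc) = 2.533 μm/a
copper: temperature factor f = +0.126·(-7.9) = -0.9954
  sulphur-dioxide contribution → 0.234 μm/a
  chloride contribution → 0.6176 μm/a
  total first-year rate 0.8516 μm/a
Ordering by μm/a: zinc (2.53) > copper (0.852)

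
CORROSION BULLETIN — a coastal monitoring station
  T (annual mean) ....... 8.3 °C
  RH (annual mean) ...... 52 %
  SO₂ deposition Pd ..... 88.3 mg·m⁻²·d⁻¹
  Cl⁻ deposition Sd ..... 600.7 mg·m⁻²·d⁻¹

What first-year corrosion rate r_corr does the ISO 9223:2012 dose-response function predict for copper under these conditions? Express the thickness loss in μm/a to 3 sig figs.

r_corr = 0.858 μm/a

copper: temperature factor f = +0.126·(-1.7) = -0.2142
  SO₂ term: 0.0053·88.3^0.26·exp(0.059·52-0.2142) = 0.2949
  Sd branch = 0.01025·Sd^0.27·e^(0.036·RH+0.049·T) = 0.5631 μm/a
  r_corr = 0.2949 + 0.5631 = 0.858 μm/a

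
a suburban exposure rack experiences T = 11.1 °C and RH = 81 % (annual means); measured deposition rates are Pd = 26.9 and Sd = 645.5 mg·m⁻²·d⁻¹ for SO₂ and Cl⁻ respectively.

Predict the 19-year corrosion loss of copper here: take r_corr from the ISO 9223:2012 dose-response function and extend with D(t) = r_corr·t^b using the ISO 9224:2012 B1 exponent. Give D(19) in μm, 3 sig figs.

D(19) = 23.0 μm

copper: temperature factor f = -0.080·(1.1) = -0.0880
  SO₂ term: 0.0053·26.9^0.26·exp(0.059·81-0.0880) = 1.359
  Cl⁻ term: 0.01025·645.5^0.27·exp(0.036·81+0.049·11.1) = 1.871
  sum: 1.359 + 1.871 → r_corr = 3.23 μm/a
ISO 9224: D(t) = r_corr · t^b with b = 0.667 (copper, B1)
  D(19) = 3.23 × 19^0.667 = 3.23 × 7.127 = 23.02 μm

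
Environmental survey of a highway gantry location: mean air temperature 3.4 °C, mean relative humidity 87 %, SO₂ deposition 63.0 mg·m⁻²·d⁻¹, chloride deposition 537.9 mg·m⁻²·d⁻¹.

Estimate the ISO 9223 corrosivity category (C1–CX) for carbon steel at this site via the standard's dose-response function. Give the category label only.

C5

carbon steel: temperature factor f = +0.150·(-6.6) = -0.9900
  Pd branch = 1.77·Pd^0.52·e^(0.02·RH+f) = 32.31 μm/a
  Cl⁻ term: 0.102·537.9^0.62·exp(0.033·87+0.04·3.4) = 101.8
  sum: 32.31 + 101.8 → r_corr = 134.1 μm/a
ISO 9223 Table 2 (carbon steel): 80 < 134 ≤ 200 μm/a ⇒ C5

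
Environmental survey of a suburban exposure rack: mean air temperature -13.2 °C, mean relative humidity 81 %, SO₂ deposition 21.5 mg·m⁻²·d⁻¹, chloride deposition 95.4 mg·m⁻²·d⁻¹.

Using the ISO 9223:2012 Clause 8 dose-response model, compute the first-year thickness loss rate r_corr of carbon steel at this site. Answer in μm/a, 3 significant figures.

r_corr = 16.1 μm/a

carbon steel: temperature factor f = +0.150·(-23.2) = -3.4800
  Pd branch = 1.77·Pd^0.52·e^(0.02·RH+f) = 1.358 μm/a
  Cl⁻ term: 0.102·95.4^0.62·exp(0.033·81+0.04·-13.2) = 14.71
  r_corr = 1.358 + 14.71 = 16.06 μm/a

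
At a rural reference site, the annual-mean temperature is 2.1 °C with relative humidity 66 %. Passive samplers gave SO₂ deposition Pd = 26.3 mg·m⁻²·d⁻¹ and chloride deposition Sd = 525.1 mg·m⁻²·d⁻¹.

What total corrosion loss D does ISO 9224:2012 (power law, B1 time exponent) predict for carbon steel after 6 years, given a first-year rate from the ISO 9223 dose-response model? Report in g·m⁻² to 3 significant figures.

carbon steel: f(T) = +0.150·(T−10) [T≤10 °C] = -1.1850
  SO₂ term: 1.77·26.3^0.52·exp(0.02·66-1.1850) = 11.09
  Cl⁻ term: 0.102·525.1^0.62·exp(0.033·66+0.04·2.1) = 47.59
  r_corr = 11.09 + 47.59 = 58.68 μm/a
Long-term exponent b (ISO 9224 Table 2, B1) = 0.523
  D(6) = 58.68 × 6^0.523 = 58.68 × 2.553 = 149.8 μm
  Mass loss = 149.8 μm × 7.85 g/cm³ = 1176 g·m⁻²

D(6) = 1.18e+03 g·m⁻²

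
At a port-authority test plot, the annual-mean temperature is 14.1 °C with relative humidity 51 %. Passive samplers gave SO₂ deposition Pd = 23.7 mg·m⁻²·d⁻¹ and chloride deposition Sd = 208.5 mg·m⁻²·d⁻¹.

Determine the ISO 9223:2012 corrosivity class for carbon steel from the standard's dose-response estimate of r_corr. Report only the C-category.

C3

carbon steel: temperature factor f = -0.054·(4.1) = -0.2214
  sulphur-dioxide contribution → 20.4 μm/a
  chloride contribution → 26.44 μm/a
  ⇒ r_corr(carbon steel) = 46.84 μm/a
46.8 μm/a falls in (25, 50] for carbon steel → category C3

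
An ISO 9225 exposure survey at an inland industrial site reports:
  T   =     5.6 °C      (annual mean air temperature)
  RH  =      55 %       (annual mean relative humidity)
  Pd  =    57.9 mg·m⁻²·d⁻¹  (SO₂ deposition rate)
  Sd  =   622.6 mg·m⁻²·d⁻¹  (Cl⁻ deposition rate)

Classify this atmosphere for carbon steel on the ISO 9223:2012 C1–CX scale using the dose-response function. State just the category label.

carbon steel: temperature factor f = +0.150·(-4.4) = -0.6600
  sulphur-dioxide contribution → 22.68 μm/a
  chloride contribution → 42.32 μm/a
  total first-year rate 65 μm/a
Category bounds: 50…80 μm/a bracket r_corr ⇒ C4

C4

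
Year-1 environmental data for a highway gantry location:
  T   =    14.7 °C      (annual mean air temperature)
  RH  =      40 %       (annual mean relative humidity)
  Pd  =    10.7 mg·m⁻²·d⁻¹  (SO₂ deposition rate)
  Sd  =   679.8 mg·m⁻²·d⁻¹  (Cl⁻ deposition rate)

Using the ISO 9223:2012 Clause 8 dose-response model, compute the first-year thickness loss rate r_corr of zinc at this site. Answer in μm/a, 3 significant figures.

r_corr = 3.63 μm/a

zinc: temperature factor f = -0.071·(4.7) = -0.3337
  sulphur-dioxide contribution → 0.1651 μm/a
  chloride contribution → 3.46 μm/a
  ⇒ r_corr(zinc) = 3.625 μm/a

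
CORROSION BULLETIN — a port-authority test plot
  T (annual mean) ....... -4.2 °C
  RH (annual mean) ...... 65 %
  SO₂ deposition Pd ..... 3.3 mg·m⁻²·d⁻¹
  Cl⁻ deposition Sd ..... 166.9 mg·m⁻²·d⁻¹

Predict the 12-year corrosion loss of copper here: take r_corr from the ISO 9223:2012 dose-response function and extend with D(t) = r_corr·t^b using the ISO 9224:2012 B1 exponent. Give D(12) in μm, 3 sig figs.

D(12) = 2.10 μm

copper: T≤10 °C ⇒ hinge +0.126·(-4.2−10) = -1.7892
  Pd branch = 0.0053·Pd^0.26·e^(0.059·RH+f) = 0.05592 μm/a
  Sd branch = 0.01025·Sd^0.27·e^(0.036·RH+0.049·T) = 0.3449 μm/a
  r_corr = 0.05592 + 0.3449 = 0.4008 μm/a
ISO 9224: D(t) = r_corr · t^b with b = 0.667 (copper, B1)
  D(12) = 0.4008 × 12^0.667 = 0.4008 × 5.246 = 2.102 μm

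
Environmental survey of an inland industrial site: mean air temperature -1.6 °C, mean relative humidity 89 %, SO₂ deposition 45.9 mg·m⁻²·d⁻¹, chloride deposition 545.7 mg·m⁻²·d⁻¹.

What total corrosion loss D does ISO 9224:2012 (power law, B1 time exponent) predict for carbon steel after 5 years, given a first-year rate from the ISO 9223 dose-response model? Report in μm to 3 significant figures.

carbon steel: f(T) = +0.150·(T−10) [T≤10 °C] = -1.7400
  Pd branch = 1.77·Pd^0.52·e^(0.02·RH+f) = 13.47 μm/a
  Sd branch = 0.102·Sd^0.62·e^(0.033·RH+0.04·T) = 89.79 μm/a
  r_corr = 13.47 + 89.79 = 103.3 μm/a
Power-law: D(5) = r_corr · 5^0.523
  D(5) = 103.3 × 5^0.523 = 103.3 × 2.32 = 239.6 μm

D(5) = 240 μm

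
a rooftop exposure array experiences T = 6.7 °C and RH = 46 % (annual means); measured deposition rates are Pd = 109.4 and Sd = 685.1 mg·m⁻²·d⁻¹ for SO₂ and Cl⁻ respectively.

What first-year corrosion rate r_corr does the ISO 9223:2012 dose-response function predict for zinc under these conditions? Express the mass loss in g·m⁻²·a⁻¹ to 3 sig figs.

r_corr = 18.5 g·m⁻²·a⁻¹

zinc: temperature factor f = +0.038·(-3.3) = -0.1254
  SO₂ term: 0.0129·109.4^0.44·exp(0.046·46-0.1254) = 0.7452
  Cl⁻ term: 0.0175·685.1^0.57·exp(0.008·46+0.085·6.7) = 1.847
  sum: 0.7452 + 1.847 → r_corr = 2.593 μm/a
Convert to mass loss: 2.593 μm/a × 7.14 g/cm³ = 18.51 g·m⁻²·a⁻¹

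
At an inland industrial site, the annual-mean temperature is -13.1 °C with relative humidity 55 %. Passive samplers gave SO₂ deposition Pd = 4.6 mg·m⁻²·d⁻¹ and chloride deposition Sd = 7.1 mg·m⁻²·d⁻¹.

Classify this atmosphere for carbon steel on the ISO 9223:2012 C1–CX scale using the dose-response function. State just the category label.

carbon steel: f(T) = +0.150·(T−10) [T≤10 °C] = -3.4650
  SO₂ term: 1.77·4.6^0.52·exp(0.02·55-3.4650) = 0.3677
  Sd branch = 0.102·Sd^0.62·e^(0.033·RH+0.04·T) = 1.25 μm/a
  sum: 0.3677 + 1.25 → r_corr = 1.618 μm/a
ISO 9223 Table 2 (carbon steel): 1.3 < 1.62 ≤ 25 μm/a ⇒ C2

C2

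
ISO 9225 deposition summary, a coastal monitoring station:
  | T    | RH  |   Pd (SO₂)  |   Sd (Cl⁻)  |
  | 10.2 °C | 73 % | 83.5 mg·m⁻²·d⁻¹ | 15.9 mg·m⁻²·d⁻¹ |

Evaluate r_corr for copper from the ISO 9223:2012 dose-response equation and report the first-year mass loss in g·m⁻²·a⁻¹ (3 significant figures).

copper: f(T) = -0.080·(T−10) [T>10 °C] = -0.0160
  SO₂ term: 0.0053·83.5^0.26·exp(0.059·73-0.0160) = 1.223
  Sd branch = 0.01025·Sd^0.27·e^(0.036·RH+0.049·T) = 0.4937 μm/a
  sum: 1.223 + 0.4937 → r_corr = 1.717 μm/a
Convert to mass loss: 1.717 μm/a × 8.96 g/cm³ = 15.38 g·m⁻²·a⁻¹

r_corr = 15.4 g·m⁻²·a⁻¹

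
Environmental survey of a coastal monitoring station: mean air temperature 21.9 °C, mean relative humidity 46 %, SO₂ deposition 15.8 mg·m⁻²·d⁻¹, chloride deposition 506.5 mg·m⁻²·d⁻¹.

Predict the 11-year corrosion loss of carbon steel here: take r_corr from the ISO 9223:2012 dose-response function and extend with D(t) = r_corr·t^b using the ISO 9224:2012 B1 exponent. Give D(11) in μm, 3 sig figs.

D(11) = 221 μm

carbon steel: f(T) = -0.054·(T−10) [T>10 °C] = -0.6426
  sulphur-dioxide contribution → 9.812 μm/a
  chloride contribution → 53.11 μm/a
  total first-year rate 62.92 μm/a
Power-law: D(11) = r_corr · 11^0.523
  D(11) = 62.92 × 11^0.523 = 62.92 × 3.505 = 220.5 μm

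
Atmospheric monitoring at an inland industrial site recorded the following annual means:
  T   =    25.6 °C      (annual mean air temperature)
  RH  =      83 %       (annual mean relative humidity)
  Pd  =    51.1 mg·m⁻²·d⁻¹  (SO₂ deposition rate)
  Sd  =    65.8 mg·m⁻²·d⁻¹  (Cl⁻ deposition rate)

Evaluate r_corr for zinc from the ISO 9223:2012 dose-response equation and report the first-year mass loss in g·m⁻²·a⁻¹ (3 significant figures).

r_corr = 31.1 g·m⁻²·a⁻¹

zinc: f(T) = -0.071·(T−10) [T>10 °C] = -1.1076
  SO₂ term: 0.0129·51.1^0.44·exp(0.046·83-1.1076) = 1.095
  Sd branch = 0.0175·Sd^0.57·e^(0.008·RH+0.085·T) = 3.257 μm/a
  r_corr = 1.095 + 3.257 = 4.352 μm/a
Convert to mass loss: 4.352 μm/a × 7.14 g/cm³ = 31.07 g·m⁻²·a⁻¹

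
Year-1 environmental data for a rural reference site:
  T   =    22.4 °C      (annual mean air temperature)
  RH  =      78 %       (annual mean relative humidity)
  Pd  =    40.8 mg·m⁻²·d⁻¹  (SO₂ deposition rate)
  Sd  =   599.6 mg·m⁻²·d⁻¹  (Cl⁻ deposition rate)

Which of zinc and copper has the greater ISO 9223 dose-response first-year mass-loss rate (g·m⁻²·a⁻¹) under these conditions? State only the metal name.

zinc

zinc: temperature factor f = -0.071·(12.4) = -0.8804
  Pd branch = 0.0129·Pd^0.44·e^(0.046·RH+f) = 0.989 μm/a
  Cl⁻ term: 0.0175·599.6^0.57·exp(0.008·78+0.085·22.4) = 8.401
  r_corr = 0.989 + 8.401 = 9.39 μm/a
  mass loss = 9.39 μm/a × 7.14 g/cm³ = 67.04 g·m⁻²·a⁻¹
copper: temperature factor f = -0.080·(12.4) = -0.9920
  SO₂ term: 0.0053·40.8^0.26·exp(0.059·78-0.9920) = 0.5139
  Cl⁻ term: 0.01025·599.6^0.27·exp(0.036·78+0.049·22.4) = 2.864
  sum: 0.5139 + 2.864 → r_corr = 3.378 μm/a
  mass loss = 3.378 μm/a × 8.96 g/cm³ = 30.26 g·m⁻²·a⁻¹
Ordering by g·m⁻²·a⁻¹: zinc (67) > copper (30.3)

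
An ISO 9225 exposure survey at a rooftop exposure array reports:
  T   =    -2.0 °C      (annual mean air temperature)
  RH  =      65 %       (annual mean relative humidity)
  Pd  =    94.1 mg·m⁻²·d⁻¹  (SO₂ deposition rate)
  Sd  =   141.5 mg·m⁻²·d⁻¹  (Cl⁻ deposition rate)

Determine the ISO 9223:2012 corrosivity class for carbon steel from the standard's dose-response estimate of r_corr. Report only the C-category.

carbon steel: f(T) = +0.150·(T−10) [T≤10 °C] = -1.8000
  sulphur-dioxide contribution → 11.4 μm/a
  chloride contribution → 17.33 μm/a
  total first-year rate 28.74 μm/a
28.7 μm/a falls in (25, 50] for carbon steel → category C3

C3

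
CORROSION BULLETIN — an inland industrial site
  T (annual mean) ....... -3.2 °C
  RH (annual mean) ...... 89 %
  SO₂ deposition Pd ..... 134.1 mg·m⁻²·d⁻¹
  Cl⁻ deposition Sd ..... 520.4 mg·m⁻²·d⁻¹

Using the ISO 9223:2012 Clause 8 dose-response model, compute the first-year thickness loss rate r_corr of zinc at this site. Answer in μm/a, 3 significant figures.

zinc: T≤10 °C ⇒ hinge +0.038·(-3.2−10) = -0.5016
  SO₂ term: 0.0129·134.1^0.44·exp(0.046·89-0.5016) = 4.044
  Cl⁻ term: 0.0175·520.4^0.57·exp(0.008·89+0.085·-3.2) = 0.9604
  r_corr = 4.044 + 0.9604 = 5.004 μm/a

r_corr = 5.00 μm/a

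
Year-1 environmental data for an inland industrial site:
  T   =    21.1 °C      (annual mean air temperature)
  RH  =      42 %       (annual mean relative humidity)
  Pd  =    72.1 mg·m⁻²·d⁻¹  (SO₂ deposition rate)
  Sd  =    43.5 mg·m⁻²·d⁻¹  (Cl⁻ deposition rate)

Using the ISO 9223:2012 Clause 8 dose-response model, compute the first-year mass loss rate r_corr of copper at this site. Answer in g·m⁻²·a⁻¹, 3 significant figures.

r_corr = 3.95 g·m⁻²·a⁻¹

copper: temperature factor f = -0.080·(11.1) = -0.8880
  SO₂ term: 0.0053·72.1^0.26·exp(0.059·42-0.8880) = 0.07904
  Sd branch = 0.01025·Sd^0.27·e^(0.036·RH+0.049·T) = 0.3621 μm/a
  sum: 0.07904 + 0.3621 → r_corr = 0.4411 μm/a
Convert to mass loss: 0.4411 μm/a × 8.96 g/cm³ = 3.952 g·m⁻²·a⁻¹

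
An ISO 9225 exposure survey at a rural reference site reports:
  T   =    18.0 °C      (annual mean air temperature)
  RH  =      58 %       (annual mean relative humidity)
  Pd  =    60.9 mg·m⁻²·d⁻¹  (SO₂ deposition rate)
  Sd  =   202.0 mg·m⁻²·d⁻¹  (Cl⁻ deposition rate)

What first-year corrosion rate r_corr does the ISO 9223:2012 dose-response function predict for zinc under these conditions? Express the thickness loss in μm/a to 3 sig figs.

r_corr = 3.29 μm/a

zinc: temperature factor f = -0.071·(8.0) = -0.5680
  sulphur-dioxide contribution → 0.6425 μm/a
  chloride contribution → 2.649 μm/a
  total first-year rate 3.291 μm/a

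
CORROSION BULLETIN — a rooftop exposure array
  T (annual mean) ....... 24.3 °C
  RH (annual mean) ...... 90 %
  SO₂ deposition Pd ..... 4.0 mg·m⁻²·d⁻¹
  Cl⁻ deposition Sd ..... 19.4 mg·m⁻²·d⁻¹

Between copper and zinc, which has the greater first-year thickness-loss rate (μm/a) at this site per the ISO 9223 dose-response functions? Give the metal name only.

copper: temperature factor f = -0.080·(14.3) = -1.1440
  Pd branch = 0.0053·Pd^0.26·e^(0.059·RH+f) = 0.4899 μm/a
  Sd branch = 0.01025·Sd^0.27·e^(0.036·RH+0.049·T) = 1.917 μm/a
  sum: 0.4899 + 1.917 → r_corr = 2.407 μm/a
zinc: T>10 °C ⇒ hinge -0.071·(24.3−10) = -1.0153
  Pd branch = 0.0129·Pd^0.44·e^(0.046·RH+f) = 0.5402 μm/a
  Sd branch = 0.0175·Sd^0.57·e^(0.008·RH+0.085·T) = 1.537 μm/a
  sum: 0.5402 + 1.537 → r_corr = 2.078 μm/a
Ordering by μm/a: copper (2.41) > zinc (2.08)

copper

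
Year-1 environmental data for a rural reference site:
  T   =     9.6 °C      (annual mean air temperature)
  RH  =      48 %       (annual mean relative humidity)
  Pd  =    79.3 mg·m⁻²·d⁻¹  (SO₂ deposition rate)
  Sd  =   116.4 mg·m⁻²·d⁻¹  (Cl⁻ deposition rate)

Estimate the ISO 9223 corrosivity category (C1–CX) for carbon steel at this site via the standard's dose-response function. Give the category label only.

C4

carbon steel: temperature factor f = +0.150·(-0.4) = -0.0600
  SO₂ term: 1.77·79.3^0.52·exp(0.02·48-0.0600) = 42.31
  Cl⁻ term: 0.102·116.4^0.62·exp(0.033·48+0.04·9.6) = 13.94
  sum: 42.31 + 13.94 → r_corr = 56.25 μm/a
56.2 μm/a falls in (50, 80] for carbon steel → category C4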